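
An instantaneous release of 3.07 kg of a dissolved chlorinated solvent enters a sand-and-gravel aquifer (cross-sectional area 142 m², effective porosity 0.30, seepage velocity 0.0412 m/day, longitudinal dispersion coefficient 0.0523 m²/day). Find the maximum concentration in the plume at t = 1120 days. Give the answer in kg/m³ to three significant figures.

The peak of an instantaneous 1D plume sits at x = vt; there the Gaussian factor is 1 and C_max = M/(n_e·A·√(4πDt)), where n_e·A is the pore area the mass is dissolved in.
√(4πDt) = √(4π × 0.0523 × 1120) = 27.13 m, so C_max = 3.07/(0.30 × 142 × 27.13) = 0.00266 kg/m³.

0.00266 kg/m³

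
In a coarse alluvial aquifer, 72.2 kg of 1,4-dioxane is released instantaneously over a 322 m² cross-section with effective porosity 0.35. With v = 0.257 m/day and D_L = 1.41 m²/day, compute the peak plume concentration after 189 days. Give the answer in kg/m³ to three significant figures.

The peak of an instantaneous 1D plume sits at x = vt; there the Gaussian factor is 1 and C_max = M/(n_e·A·√(4πDt)), where n_e·A is the pore area the mass is dissolved in.
√(4πDt) = √(4π × 1.41 × 189) = 57.87 m, so C_max = 72.2/(0.35 × 322 × 57.87) = 0.0111 kg/m³.

0.0111 kg/m³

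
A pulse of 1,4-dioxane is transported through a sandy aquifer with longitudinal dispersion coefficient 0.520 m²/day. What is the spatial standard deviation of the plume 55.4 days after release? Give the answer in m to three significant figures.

Dispersive spreading gives a Gaussian with σ² = 2Dt; advection only shifts the center.
σ = √(2 × 0.520 × 55.4) = 7.59 m.

7.59 m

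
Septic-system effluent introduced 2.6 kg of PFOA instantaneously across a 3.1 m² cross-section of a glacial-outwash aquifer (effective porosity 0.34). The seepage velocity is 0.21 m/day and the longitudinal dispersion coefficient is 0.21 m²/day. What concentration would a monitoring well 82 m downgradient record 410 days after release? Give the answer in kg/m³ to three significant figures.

0.0714 kg/m³

For an instantaneous plane source, C(x,t) = M/(n_e·A·√(4πDt)) · exp(−(x−vt)²/(4Dt)), with n_e·A the pore (flow) area.
Plume center vt = 0.21 × 410 = 86.1 m, so the well at 82 m is 4.1 m upgradient of the peak.
√(4πDt) = 32.89 m, giving peak height M/(n_e·A·√(4πDt)) = 2.6/(0.34 × 3.1 × 32.89) = 0.07500 kg/m³.
(x−vt)²/(4Dt) = (-4.1)²/(4 × 0.21 × 410) = 0.04881; exp(−0.04881) = 0.9524.
C = 0.07500 × 0.9524 = 0.0714 kg/m³.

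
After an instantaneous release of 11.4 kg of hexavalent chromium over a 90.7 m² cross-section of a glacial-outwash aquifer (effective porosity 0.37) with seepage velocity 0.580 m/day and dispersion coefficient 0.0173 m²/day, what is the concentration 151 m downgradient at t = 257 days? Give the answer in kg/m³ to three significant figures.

For an instantaneous plane source, C(x,t) = M/(n_e·A·√(4πDt)) · exp(−(x−vt)²/(4Dt)), with n_e·A the pore (flow) area.
Plume center vt = 0.580 × 257 = 149.06 m, so the well at 151 m is 1.94 m downgradient of the peak.
√(4πDt) = 7.475 m, giving peak height M/(n_e·A·√(4πDt)) = 11.4/(0.37 × 90.7 × 7.475) = 0.04544 kg/m³.
(x−vt)²/(4Dt) = (1.94)²/(4 × 0.0173 × 257) = 0.2116; exp(−0.2116) = 0.8093.
C = 0.04544 × 0.8093 = 0.0368 kg/m³.

0.0368 kg/m³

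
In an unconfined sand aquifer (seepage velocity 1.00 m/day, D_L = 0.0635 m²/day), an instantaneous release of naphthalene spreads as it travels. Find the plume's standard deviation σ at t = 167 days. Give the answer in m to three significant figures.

4.61 m

Dispersive spreading gives a Gaussian with σ² = 2Dt; advection only shifts the center.
σ = √(2 × 0.0635 × 167) = 4.61 m.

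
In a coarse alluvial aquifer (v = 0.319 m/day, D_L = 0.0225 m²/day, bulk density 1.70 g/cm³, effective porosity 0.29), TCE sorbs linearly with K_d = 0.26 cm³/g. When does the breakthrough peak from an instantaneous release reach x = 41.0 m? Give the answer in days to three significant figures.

Retardation factor R = 1 + ρ_b·K_d/n = 1 + 1.70 × 0.26/0.29 = 2.524.
Sorption retards both mechanisms: v_R = v/R = 0.1264 m/day, D_R = D/R = 0.008914 m²/day.
Peak time from v_R²t² + 2D_R t − x² = 0: t = (√(D_R² + v_R²x²) − D_R)/v_R².
√(D_R² + v_R²x²) = √(0.008914² + 0.1264² × 41.0²) = 5.182; v_R² = 0.01598.
t = (5.182 − 0.008914)/0.01598 = 324 days.

324 days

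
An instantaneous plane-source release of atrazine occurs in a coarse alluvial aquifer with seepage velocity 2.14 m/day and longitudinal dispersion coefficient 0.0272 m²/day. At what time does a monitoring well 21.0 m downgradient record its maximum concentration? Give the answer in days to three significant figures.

For the 1D instantaneous-source solution, setting ∂C/∂t = 0 at fixed x gives v²t² + 2Dt − x² = 0, so t = (√(D² + v²x²) − D)/v².
√(D² + v²x²) = √(0.0272² + 2.14² × 21.0²) = 44.94; v² = 4.5796.
t = (44.94 − 0.0272)/4.5796 = 9.81 days (vs. the pure-advection estimate x/v = 9.81 d).

9.81 days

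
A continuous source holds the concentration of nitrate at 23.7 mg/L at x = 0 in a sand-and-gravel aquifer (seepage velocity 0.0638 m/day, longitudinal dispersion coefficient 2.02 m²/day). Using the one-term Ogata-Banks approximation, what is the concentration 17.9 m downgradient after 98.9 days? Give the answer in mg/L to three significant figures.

6.66 mg/L

For a continuous step input, C/C₀ ≈ ½·erfc((x−vt)/(2√(Dt))).
vt = 0.0638 × 98.9 = 6.30982 m and 2√(Dt) = 2√(2.02 × 98.9) = 28.27 m.
Argument (x−vt)/(2√(Dt)) = (17.9 − 6.30982)/28.27 = 0.4100; ½·erfc(0.4100) = 0.2810.
C = 23.7 × 0.2810 = 6.66 mg/L.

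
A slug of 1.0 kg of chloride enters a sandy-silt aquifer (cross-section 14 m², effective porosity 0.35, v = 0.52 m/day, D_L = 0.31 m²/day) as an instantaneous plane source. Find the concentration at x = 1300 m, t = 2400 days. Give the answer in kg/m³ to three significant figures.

0.000851 kg/m³

For an instantaneous plane source, C(x,t) = M/(n_e·A·√(4πDt)) · exp(−(x−vt)²/(4Dt)), with n_e·A the pore (flow) area.
Plume center vt = 0.52 × 2400 = 1248 m, so the well at 1300 m is 52 m downgradient of the peak.
√(4πDt) = 96.69 m, giving peak height M/(n_e·A·√(4πDt)) = 1.0/(0.35 × 14 × 96.69) = 0.002111 kg/m³.
(x−vt)²/(4Dt) = (52)²/(4 × 0.31 × 2400) = 0.9086; exp(−0.9086) = 0.4031.
C = 0.002111 × 0.4031 = 0.000851 kg/m³.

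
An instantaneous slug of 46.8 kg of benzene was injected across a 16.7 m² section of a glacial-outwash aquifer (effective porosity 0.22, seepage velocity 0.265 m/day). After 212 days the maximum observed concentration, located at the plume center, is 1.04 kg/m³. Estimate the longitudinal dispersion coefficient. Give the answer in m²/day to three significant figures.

0.0563 m²/day

At the plume center C_max = M/(n_e·A·√(4πDt)), so D = M²/(4πt·(n_e·A·C_max)²).
n_e·A·C_max = 0.22 × 16.7 × 1.04 = 3.821 kg/m.
D = 46.8²/(4π × 212 × 3.821²) = 0.0563 m²/day.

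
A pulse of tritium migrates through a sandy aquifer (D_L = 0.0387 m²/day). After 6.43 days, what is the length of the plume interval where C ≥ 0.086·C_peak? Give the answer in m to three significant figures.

3.13 m

The plume is Gaussian with σ = √(2Dt) = √(2 × 0.0387 × 6.43) = 0.7055 m.
C/C_peak = exp(−Δx²/(2σ²)) = 0.086 ⇒ Δx = σ·√(−2 ln 0.086) = 0.7055 × 2.215 = 1.563 m.
Width = 2Δx = 3.13 m.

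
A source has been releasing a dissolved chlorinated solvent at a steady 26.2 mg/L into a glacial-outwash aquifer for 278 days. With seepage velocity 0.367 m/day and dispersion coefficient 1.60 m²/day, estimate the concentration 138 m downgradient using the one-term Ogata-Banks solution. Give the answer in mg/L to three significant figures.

For a continuous step input, C/C₀ ≈ ½·erfc((x−vt)/(2√(Dt))).
vt = 0.367 × 278 = 102.026 m and 2√(Dt) = 2√(1.60 × 278) = 42.18 m.
Argument (x−vt)/(2√(Dt)) = (138 − 102.026)/42.18 = 0.8529; ½·erfc(0.8529) = 0.1139.
C = 26.2 × 0.1139 = 2.98 mg/L.

2.98 mg/L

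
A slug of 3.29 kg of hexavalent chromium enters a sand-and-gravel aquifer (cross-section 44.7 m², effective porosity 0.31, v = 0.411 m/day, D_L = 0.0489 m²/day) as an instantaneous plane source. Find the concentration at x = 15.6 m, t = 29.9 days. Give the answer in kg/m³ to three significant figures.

For an instantaneous plane source, C(x,t) = M/(n_e·A·√(4πDt)) · exp(−(x−vt)²/(4Dt)), with n_e·A the pore (flow) area.
Plume center vt = 0.411 × 29.9 = 12.2889 m, so the well at 15.6 m is 3.3111 m downgradient of the peak.
√(4πDt) = 4.286 m, giving peak height M/(n_e·A·√(4πDt)) = 3.29/(0.31 × 44.7 × 4.286) = 0.05540 kg/m³.
(x−vt)²/(4Dt) = (3.3111)²/(4 × 0.0489 × 29.9) = 1.875; exp(−1.875) = 0.1534.
C = 0.05540 × 0.1534 = 0.00850 kg/m³.

0.00850 kg/m³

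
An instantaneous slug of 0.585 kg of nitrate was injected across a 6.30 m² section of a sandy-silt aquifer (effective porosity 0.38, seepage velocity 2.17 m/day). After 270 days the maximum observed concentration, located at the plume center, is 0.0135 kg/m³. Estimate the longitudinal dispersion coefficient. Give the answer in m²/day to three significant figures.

At the plume center C_max = M/(n_e·A·√(4πDt)), so D = M²/(4πt·(n_e·A·C_max)²).
n_e·A·C_max = 0.38 × 6.30 × 0.0135 = 0.03232 kg/m.
D = 0.585²/(4π × 270 × 0.03232²) = 0.0966 m²/day.

0.0966 m²/day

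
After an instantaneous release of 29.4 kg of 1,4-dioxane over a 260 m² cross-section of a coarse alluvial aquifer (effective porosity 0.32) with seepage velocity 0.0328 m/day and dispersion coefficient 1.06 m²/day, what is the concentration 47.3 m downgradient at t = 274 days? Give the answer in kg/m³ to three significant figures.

For an instantaneous plane source, C(x,t) = M/(n_e·A·√(4πDt)) · exp(−(x−vt)²/(4Dt)), with n_e·A the pore (flow) area.
Plume center vt = 0.0328 × 274 = 8.9872 m, so the well at 47.3 m is 38.3128 m downgradient of the peak.
√(4πDt) = 60.41 m, giving peak height M/(n_e·A·√(4πDt)) = 29.4/(0.32 × 260 × 60.41) = 0.005849 kg/m³.
(x−vt)²/(4Dt) = (38.3128)²/(4 × 1.06 × 274) = 1.263; exp(−1.263) = 0.2828.
C = 0.005849 × 0.2828 = 0.00165 kg/m³.

0.00165 kg/m³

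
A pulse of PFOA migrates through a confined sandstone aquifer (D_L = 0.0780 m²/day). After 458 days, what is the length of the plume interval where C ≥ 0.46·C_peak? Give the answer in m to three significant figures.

21.1 m

The plume is Gaussian with σ = √(2Dt) = √(2 × 0.0780 × 458) = 8.453 m.
C/C_peak = exp(−Δx²/(2σ²)) = 0.46 ⇒ Δx = σ·√(−2 ln 0.46) = 8.453 × 1.246 = 10.53 m.
Width = 2Δx = 21.1 m.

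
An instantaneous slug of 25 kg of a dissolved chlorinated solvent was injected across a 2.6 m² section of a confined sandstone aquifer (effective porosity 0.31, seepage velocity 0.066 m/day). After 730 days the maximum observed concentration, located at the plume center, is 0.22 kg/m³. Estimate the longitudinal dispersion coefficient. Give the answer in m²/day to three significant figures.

2.17 m²/day

At the plume center C_max = M/(n_e·A·√(4πDt)), so D = M²/(4πt·(n_e·A·C_max)²).
n_e·A·C_max = 0.31 × 2.6 × 0.22 = 0.1773 kg/m.
D = 25²/(4π × 730 × 0.1773²) = 2.17 m²/day.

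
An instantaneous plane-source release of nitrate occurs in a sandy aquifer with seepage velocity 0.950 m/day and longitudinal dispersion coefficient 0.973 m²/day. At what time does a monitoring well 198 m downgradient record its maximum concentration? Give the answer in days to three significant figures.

207 days

For the 1D instantaneous-source solution, setting ∂C/∂t = 0 at fixed x gives v²t² + 2Dt − x² = 0, so t = (√(D² + v²x²) − D)/v².
√(D² + v²x²) = √(0.973² + 0.950² × 198²) = 188.1; v² = 0.9025.
t = (188.1 − 0.973)/0.9025 = 207 days (vs. the pure-advection estimate x/v = 208 d).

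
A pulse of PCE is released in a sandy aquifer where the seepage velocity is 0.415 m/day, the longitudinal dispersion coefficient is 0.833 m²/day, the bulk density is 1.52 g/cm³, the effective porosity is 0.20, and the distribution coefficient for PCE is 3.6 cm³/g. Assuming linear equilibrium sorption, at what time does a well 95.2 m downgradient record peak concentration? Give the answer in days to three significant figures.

Retardation factor R = 1 + ρ_b·K_d/n = 1 + 1.52 × 3.6/0.20 = 28.36.
Sorption retards both mechanisms: v_R = v/R = 0.01463 m/day, D_R = D/R = 0.02937 m²/day.
Peak time from v_R²t² + 2D_R t − x² = 0: t = (√(D_R² + v_R²x²) − D_R)/v_R².
√(D_R² + v_R²x²) = √(0.02937² + 0.01463² × 95.2²) = 1.393; v_R² = 0.0002140.
t = (1.393 − 0.02937)/0.0002140 = 6370 days.

6370 days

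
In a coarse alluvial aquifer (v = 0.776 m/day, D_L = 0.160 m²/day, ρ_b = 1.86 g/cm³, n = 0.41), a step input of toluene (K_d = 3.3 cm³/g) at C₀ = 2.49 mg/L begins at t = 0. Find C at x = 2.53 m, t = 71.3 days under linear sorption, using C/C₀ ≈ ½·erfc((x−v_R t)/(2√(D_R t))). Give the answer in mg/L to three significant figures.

1.95 mg/L

Retardation factor R = 1 + ρ_b·K_d/n = 1 + 1.86 × 3.3/0.41 = 15.97.
Sorption retards both mechanisms: v_R = v/R = 0.04859 m/day, D_R = D/R = 0.01002 m²/day.
v_R·t = 0.04859 × 71.3 = 3.464467 m; 2√(D_R t) = 1.690 m; argument = (2.53 − 3.464467)/1.690 = -0.5529.
C = C₀ × ½·erfc(-0.5529) = 2.49 × 0.7829 = 1.95 mg/L.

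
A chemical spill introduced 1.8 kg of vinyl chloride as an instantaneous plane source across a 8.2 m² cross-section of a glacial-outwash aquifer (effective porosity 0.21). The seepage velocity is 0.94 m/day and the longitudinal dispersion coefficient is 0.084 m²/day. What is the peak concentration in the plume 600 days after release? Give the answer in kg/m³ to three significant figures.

The peak of an instantaneous 1D plume sits at x = vt; there the Gaussian factor is 1 and C_max = M/(n_e·A·√(4πDt)), where n_e·A is the pore area the mass is dissolved in.
√(4πDt) = √(4π × 0.084 × 600) = 25.17 m, so C_max = 1.8/(0.21 × 8.2 × 25.17) = 0.0415 kg/m³.

0.0415 kg/m³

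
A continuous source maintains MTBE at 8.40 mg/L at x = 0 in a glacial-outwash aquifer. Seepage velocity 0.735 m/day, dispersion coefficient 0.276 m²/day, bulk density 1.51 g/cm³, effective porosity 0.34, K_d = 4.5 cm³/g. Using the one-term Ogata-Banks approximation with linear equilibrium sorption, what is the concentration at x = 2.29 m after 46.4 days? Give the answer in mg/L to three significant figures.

Retardation factor R = 1 + ρ_b·K_d/n = 1 + 1.51 × 4.5/0.34 = 20.99.
Sorption retards both mechanisms: v_R = v/R = 0.03502 m/day, D_R = D/R = 0.01315 m²/day.
v_R·t = 0.03502 × 46.4 = 1.624928 m; 2√(D_R t) = 1.562 m; argument = (2.29 − 1.624928)/1.562 = 0.4258.
C = C₀ × ½·erfc(0.4258) = 8.40 × 0.2735 = 2.30 mg/L.

2.30 mg/L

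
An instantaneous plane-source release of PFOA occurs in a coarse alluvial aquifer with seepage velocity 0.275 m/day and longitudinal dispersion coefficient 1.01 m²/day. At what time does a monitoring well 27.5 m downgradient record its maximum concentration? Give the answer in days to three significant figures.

87.5 days

For the 1D instantaneous-source solution, setting ∂C/∂t = 0 at fixed x gives v²t² + 2Dt − x² = 0, so t = (√(D² + v²x²) − D)/v².
√(D² + v²x²) = √(1.01² + 0.275² × 27.5²) = 7.630; v² = 0.075625.
t = (7.630 − 1.01)/0.075625 = 87.5 days (vs. the pure-advection estimate x/v = 100 d).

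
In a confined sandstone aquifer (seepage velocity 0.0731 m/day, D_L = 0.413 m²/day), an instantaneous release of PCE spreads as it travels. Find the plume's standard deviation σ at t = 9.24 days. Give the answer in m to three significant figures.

Dispersive spreading gives a Gaussian with σ² = 2Dt; advection only shifts the center.
σ = √(2 × 0.413 × 9.24) = 2.76 m.

2.76 m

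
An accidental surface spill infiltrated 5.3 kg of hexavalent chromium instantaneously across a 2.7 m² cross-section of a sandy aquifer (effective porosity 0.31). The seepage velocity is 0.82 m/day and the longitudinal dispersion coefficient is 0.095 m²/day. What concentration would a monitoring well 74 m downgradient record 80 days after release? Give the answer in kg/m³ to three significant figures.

0.0636 kg/m³

For an instantaneous plane source, C(x,t) = M/(n_e·A·√(4πDt)) · exp(−(x−vt)²/(4Dt)), with n_e·A the pore (flow) area.
Plume center vt = 0.82 × 80 = 65.6 m, so the well at 74 m is 8.4 m downgradient of the peak.
√(4πDt) = 9.773 m, giving peak height M/(n_e·A·√(4πDt)) = 5.3/(0.31 × 2.7 × 9.773) = 0.6479 kg/m³.
(x−vt)²/(4Dt) = (8.4)²/(4 × 0.095 × 80) = 2.321; exp(−2.321) = 0.09818.
C = 0.6479 × 0.09818 = 0.0636 kg/m³.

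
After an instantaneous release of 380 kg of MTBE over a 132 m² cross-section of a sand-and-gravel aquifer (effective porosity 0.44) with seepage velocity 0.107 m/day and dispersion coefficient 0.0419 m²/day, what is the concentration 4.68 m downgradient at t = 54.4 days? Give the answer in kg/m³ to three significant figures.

For an instantaneous plane source, C(x,t) = M/(n_e·A·√(4πDt)) · exp(−(x−vt)²/(4Dt)), with n_e·A the pore (flow) area.
Plume center vt = 0.107 × 54.4 = 5.8208 m, so the well at 4.68 m is 1.1408 m upgradient of the peak.
√(4πDt) = 5.352 m, giving peak height M/(n_e·A·√(4πDt)) = 380/(0.44 × 132 × 5.352) = 1.222 kg/m³.
(x−vt)²/(4Dt) = (-1.1408)²/(4 × 0.0419 × 54.4) = 0.1427; exp(−0.1427) = 0.8670.
C = 1.222 × 0.8670 = 1.06 kg/m³.

1.06 kg/m³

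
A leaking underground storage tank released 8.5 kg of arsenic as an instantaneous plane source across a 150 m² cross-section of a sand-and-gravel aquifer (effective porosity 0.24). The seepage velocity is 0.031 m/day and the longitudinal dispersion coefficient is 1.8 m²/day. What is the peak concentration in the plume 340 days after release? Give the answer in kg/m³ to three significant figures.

0.00269 kg/m³

The peak of an instantaneous 1D plume sits at x = vt; there the Gaussian factor is 1 and C_max = M/(n_e·A·√(4πDt)), where n_e·A is the pore area the mass is dissolved in.
√(4πDt) = √(4π × 1.8 × 340) = 87.70 m, so C_max = 8.5/(0.24 × 150 × 87.70) = 0.00269 kg/m³.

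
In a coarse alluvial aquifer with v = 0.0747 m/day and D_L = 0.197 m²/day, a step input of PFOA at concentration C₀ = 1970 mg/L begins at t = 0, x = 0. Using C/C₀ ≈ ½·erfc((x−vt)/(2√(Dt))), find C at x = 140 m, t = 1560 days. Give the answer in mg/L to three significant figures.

339 mg/L

For a continuous step input, C/C₀ ≈ ½·erfc((x−vt)/(2√(Dt))).
vt = 0.0747 × 1560 = 116.532 m and 2√(Dt) = 2√(0.197 × 1560) = 35.06 m.
Argument (x−vt)/(2√(Dt)) = (140 − 116.532)/35.06 = 0.6694; ½·erfc(0.6694) = 0.1719.
C = 1970 × 0.1719 = 339 mg/L.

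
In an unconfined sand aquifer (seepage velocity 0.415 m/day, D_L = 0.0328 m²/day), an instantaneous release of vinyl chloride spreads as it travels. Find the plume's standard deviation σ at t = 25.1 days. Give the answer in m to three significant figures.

1.28 m

Dispersive spreading gives a Gaussian with σ² = 2Dt; advection only shifts the center.
σ = √(2 × 0.0328 × 25.1) = 1.28 m.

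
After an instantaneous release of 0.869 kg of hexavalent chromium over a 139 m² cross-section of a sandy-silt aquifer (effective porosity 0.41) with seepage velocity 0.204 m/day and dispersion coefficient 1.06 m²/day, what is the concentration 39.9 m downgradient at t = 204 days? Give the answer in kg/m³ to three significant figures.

For an instantaneous plane source, C(x,t) = M/(n_e·A·√(4πDt)) · exp(−(x−vt)²/(4Dt)), with n_e·A the pore (flow) area.
Plume center vt = 0.204 × 204 = 41.616 m, so the well at 39.9 m is 1.716 m upgradient of the peak.
√(4πDt) = 52.13 m, giving peak height M/(n_e·A·√(4πDt)) = 0.869/(0.41 × 139 × 52.13) = 0.0002925 kg/m³.
(x−vt)²/(4Dt) = (-1.716)²/(4 × 1.06 × 204) = 0.003404; exp(−0.003404) = 0.9966.
C = 0.0002925 × 0.9966 = 0.000292 kg/m³.

0.000292 kg/m³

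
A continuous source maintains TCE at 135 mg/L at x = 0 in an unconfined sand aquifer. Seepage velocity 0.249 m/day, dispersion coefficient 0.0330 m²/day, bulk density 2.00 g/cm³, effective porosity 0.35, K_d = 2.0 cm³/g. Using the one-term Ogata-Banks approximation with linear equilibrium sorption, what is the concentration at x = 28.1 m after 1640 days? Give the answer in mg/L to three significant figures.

128 mg/L

Retardation factor R = 1 + ρ_b·K_d/n = 1 + 2.00 × 2.0/0.35 = 12.43.
Sorption retards both mechanisms: v_R = v/R = 0.02003 m/day, D_R = D/R = 0.002655 m²/day.
v_R·t = 0.02003 × 1640 = 32.8492 m; 2√(D_R t) = 4.173 m; argument = (28.1 − 32.8492)/4.173 = -1.138.
C = C₀ × ½·erfc(-1.138) = 135 × 0.9462 = 128 mg/L.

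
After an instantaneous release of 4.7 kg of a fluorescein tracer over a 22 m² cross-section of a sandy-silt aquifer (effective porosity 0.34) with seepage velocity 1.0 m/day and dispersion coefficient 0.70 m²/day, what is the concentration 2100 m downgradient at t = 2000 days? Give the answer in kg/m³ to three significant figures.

0.000794 kg/m³

For an instantaneous plane source, C(x,t) = M/(n_e·A·√(4πDt)) · exp(−(x−vt)²/(4Dt)), with n_e·A the pore (flow) area.
Plume center vt = 1.0 × 2000 = 2000 m, so the well at 2100 m is 100 m downgradient of the peak.
√(4πDt) = 132.6 m, giving peak height M/(n_e·A·√(4πDt)) = 4.7/(0.34 × 22 × 132.6) = 0.004739 kg/m³.
(x−vt)²/(4Dt) = (100)²/(4 × 0.70 × 2000) = 1.786; exp(−1.786) = 0.1676.
C = 0.004739 × 0.1676 = 0.000794 kg/m³.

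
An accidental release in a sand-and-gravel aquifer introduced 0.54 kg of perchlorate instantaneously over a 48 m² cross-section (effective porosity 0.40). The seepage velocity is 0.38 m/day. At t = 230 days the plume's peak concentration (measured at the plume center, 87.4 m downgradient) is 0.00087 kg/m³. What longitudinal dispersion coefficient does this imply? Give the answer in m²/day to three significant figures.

At the plume center C_max = M/(n_e·A·√(4πDt)), so D = M²/(4πt·(n_e·A·C_max)²).
n_e·A·C_max = 0.40 × 48 × 0.00087 = 0.01670 kg/m.
D = 0.54²/(4π × 230 × 0.01670²) = 0.362 m²/day.

0.362 m²/day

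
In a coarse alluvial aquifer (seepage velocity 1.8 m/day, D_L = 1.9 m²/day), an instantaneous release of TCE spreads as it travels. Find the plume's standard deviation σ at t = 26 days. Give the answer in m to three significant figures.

Dispersive spreading gives a Gaussian with σ² = 2Dt; advection only shifts the center.
σ = √(2 × 1.9 × 26) = 9.94 m.

9.94 m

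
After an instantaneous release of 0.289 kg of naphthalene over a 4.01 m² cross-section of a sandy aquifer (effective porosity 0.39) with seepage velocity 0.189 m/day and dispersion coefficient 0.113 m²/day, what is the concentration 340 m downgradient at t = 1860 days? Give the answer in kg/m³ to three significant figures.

For an instantaneous plane source, C(x,t) = M/(n_e·A·√(4πDt)) · exp(−(x−vt)²/(4Dt)), with n_e·A the pore (flow) area.
Plume center vt = 0.189 × 1860 = 351.54 m, so the well at 340 m is 11.54 m upgradient of the peak.
√(4πDt) = 51.39 m, giving peak height M/(n_e·A·√(4πDt)) = 0.289/(0.39 × 4.01 × 51.39) = 0.003596 kg/m³.
(x−vt)²/(4Dt) = (-11.54)²/(4 × 0.113 × 1860) = 0.1584; exp(−0.1584) = 0.8535.
C = 0.003596 × 0.8535 = 0.00307 kg/m³.

0.00307 kg/m³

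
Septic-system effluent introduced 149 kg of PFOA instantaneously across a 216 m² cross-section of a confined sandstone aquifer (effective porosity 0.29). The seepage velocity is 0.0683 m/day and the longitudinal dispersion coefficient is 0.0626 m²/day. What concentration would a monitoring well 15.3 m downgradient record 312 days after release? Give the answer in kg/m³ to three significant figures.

For an instantaneous plane source, C(x,t) = M/(n_e·A·√(4πDt)) · exp(−(x−vt)²/(4Dt)), with n_e·A the pore (flow) area.
Plume center vt = 0.0683 × 312 = 21.3096 m, so the well at 15.3 m is 6.0096 m upgradient of the peak.
√(4πDt) = 15.67 m, giving peak height M/(n_e·A·√(4πDt)) = 149/(0.29 × 216 × 15.67) = 0.1518 kg/m³.
(x−vt)²/(4Dt) = (-6.0096)²/(4 × 0.0626 × 312) = 0.4623; exp(−0.4623) = 0.6298.
C = 0.1518 × 0.6298 = 0.0956 kg/m³.

0.0956 kg/m³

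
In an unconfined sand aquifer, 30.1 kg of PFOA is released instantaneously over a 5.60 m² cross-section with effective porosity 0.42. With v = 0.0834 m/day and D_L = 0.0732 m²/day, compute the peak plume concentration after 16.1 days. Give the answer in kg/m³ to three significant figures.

3.33 kg/m³

The peak of an instantaneous 1D plume sits at x = vt; there the Gaussian factor is 1 and C_max = M/(n_e·A·√(4πDt)), where n_e·A is the pore area the mass is dissolved in.
√(4πDt) = √(4π × 0.0732 × 16.1) = 3.848 m, so C_max = 30.1/(0.42 × 5.60 × 3.848) = 3.33 kg/m³.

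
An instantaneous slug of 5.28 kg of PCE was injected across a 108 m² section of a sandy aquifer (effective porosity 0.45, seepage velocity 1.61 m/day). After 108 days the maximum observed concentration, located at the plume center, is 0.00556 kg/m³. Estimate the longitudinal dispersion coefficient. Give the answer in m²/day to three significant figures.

At the plume center C_max = M/(n_e·A·√(4πDt)), so D = M²/(4πt·(n_e·A·C_max)²).
n_e·A·C_max = 0.45 × 108 × 0.00556 = 0.2702 kg/m.
D = 5.28²/(4π × 108 × 0.2702²) = 0.281 m²/day.

0.281 m²/day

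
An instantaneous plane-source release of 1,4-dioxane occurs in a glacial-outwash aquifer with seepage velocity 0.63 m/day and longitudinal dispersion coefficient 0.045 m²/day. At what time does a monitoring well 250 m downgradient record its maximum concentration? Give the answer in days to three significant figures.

397 days

For the 1D instantaneous-source solution, setting ∂C/∂t = 0 at fixed x gives v²t² + 2Dt − x² = 0, so t = (√(D² + v²x²) − D)/v².
√(D² + v²x²) = √(0.045² + 0.63² × 250²) = 157.5; v² = 0.3969.
t = (157.5 − 0.045)/0.3969 = 397 days (vs. the pure-advection estimate x/v = 397 d).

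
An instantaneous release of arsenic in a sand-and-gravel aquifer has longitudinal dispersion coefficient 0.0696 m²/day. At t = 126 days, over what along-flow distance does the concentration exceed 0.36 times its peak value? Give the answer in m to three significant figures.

12.0 m

The plume is Gaussian with σ = √(2Dt) = √(2 × 0.0696 × 126) = 4.188 m.
C/C_peak = exp(−Δx²/(2σ²)) = 0.36 ⇒ Δx = σ·√(−2 ln 0.36) = 4.188 × 1.429 = 5.985 m.
Width = 2Δx = 12.0 m.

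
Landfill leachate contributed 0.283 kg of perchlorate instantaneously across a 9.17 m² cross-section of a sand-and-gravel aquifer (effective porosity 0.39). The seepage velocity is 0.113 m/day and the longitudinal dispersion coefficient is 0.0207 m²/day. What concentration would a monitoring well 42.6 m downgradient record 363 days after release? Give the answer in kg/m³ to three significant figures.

0.00749 kg/m³

For an instantaneous plane source, C(x,t) = M/(n_e·A·√(4πDt)) · exp(−(x−vt)²/(4Dt)), with n_e·A the pore (flow) area.
Plume center vt = 0.113 × 363 = 41.019 m, so the well at 42.6 m is 1.581 m downgradient of the peak.
√(4πDt) = 9.717 m, giving peak height M/(n_e·A·√(4πDt)) = 0.283/(0.39 × 9.17 × 9.717) = 0.008144 kg/m³.
(x−vt)²/(4Dt) = (1.581)²/(4 × 0.0207 × 363) = 0.08316; exp(−0.08316) = 0.9202.
C = 0.008144 × 0.9202 = 0.00749 kg/m³.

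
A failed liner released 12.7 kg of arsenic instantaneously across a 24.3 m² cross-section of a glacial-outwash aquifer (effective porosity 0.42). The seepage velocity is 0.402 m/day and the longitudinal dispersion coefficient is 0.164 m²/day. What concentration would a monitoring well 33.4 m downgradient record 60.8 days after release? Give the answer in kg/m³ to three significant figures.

0.0149 kg/m³

For an instantaneous plane source, C(x,t) = M/(n_e·A·√(4πDt)) · exp(−(x−vt)²/(4Dt)), with n_e·A the pore (flow) area.
Plume center vt = 0.402 × 60.8 = 24.4416 m, so the well at 33.4 m is 8.9584 m downgradient of the peak.
√(4πDt) = 11.19 m, giving peak height M/(n_e·A·√(4πDt)) = 12.7/(0.42 × 24.3 × 11.19) = 0.1112 kg/m³.
(x−vt)²/(4Dt) = (8.9584)²/(4 × 0.164 × 60.8) = 2.012; exp(−2.012) = 0.1337.
C = 0.1112 × 0.1337 = 0.0149 kg/m³.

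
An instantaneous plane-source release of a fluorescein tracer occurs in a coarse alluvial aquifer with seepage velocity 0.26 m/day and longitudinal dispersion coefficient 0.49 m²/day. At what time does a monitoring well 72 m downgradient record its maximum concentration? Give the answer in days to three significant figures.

For the 1D instantaneous-source solution, setting ∂C/∂t = 0 at fixed x gives v²t² + 2Dt − x² = 0, so t = (√(D² + v²x²) − D)/v².
√(D² + v²x²) = √(0.49² + 0.26² × 72²) = 18.73; v² = 0.0676.
t = (18.73 − 0.49)/0.0676 = 270 days (vs. the pure-advection estimate x/v = 277 d).

270 days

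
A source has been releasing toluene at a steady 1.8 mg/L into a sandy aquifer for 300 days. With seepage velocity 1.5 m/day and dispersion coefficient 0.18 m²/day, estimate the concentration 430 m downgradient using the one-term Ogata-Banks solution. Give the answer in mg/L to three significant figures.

For a continuous step input, C/C₀ ≈ ½·erfc((x−vt)/(2√(Dt))).
vt = 1.5 × 300 = 450 m and 2√(Dt) = 2√(0.18 × 300) = 14.70 m.
Argument (x−vt)/(2√(Dt)) = (430 − 450)/14.70 = -1.361; ½·erfc(-1.361) = 0.9729.
C = 1.8 × 0.9729 = 1.75 mg/L.

1.75 mg/L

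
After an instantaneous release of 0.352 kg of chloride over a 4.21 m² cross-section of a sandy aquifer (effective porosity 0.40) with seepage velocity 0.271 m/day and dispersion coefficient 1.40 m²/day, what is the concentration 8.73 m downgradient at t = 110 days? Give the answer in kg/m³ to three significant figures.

0.00231 kg/m³

For an instantaneous plane source, C(x,t) = M/(n_e·A·√(4πDt)) · exp(−(x−vt)²/(4Dt)), with n_e·A the pore (flow) area.
Plume center vt = 0.271 × 110 = 29.81 m, so the well at 8.73 m is 21.08 m upgradient of the peak.
√(4πDt) = 43.99 m, giving peak height M/(n_e·A·√(4πDt)) = 0.352/(0.40 × 4.21 × 43.99) = 0.004752 kg/m³.
(x−vt)²/(4Dt) = (-21.08)²/(4 × 1.40 × 110) = 0.7214; exp(−0.7214) = 0.4861.
C = 0.004752 × 0.4861 = 0.00231 kg/m³.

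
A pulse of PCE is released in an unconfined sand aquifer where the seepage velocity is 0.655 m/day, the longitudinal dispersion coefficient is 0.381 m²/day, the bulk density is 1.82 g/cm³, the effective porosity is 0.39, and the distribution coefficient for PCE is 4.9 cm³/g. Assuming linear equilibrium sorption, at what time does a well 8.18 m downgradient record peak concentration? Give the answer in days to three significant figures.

278 days

Retardation factor R = 1 + ρ_b·K_d/n = 1 + 1.82 × 4.9/0.39 = 23.87.
Sorption retards both mechanisms: v_R = v/R = 0.02744 m/day, D_R = D/R = 0.01596 m²/day.
Peak time from v_R²t² + 2D_R t − x² = 0: t = (√(D_R² + v_R²x²) − D_R)/v_R².
√(D_R² + v_R²x²) = √(0.01596² + 0.02744² × 8.18²) = 0.2250; v_R² = 0.0007530.
t = (0.2250 − 0.01596)/0.0007530 = 278 days.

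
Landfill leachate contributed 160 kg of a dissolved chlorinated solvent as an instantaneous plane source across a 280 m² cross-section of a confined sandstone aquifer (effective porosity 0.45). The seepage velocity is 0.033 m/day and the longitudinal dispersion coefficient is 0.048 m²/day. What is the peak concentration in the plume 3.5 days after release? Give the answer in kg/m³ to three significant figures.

0.874 kg/m³

The peak of an instantaneous 1D plume sits at x = vt; there the Gaussian factor is 1 and C_max = M/(n_e·A·√(4πDt)), where n_e·A is the pore area the mass is dissolved in.
√(4πDt) = √(4π × 0.048 × 3.5) = 1.453 m, so C_max = 160/(0.45 × 280 × 1.453) = 0.874 kg/m³.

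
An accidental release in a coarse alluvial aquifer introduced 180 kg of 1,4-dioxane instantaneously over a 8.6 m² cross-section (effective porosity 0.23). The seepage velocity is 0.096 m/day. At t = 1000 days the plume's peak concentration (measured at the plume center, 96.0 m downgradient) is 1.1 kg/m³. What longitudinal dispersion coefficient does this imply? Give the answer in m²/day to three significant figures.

0.545 m²/day

At the plume center C_max = M/(n_e·A·√(4πDt)), so D = M²/(4πt·(n_e·A·C_max)²).
n_e·A·C_max = 0.23 × 8.6 × 1.1 = 2.176 kg/m.
D = 180²/(4π × 1000 × 2.176²) = 0.545 m²/day.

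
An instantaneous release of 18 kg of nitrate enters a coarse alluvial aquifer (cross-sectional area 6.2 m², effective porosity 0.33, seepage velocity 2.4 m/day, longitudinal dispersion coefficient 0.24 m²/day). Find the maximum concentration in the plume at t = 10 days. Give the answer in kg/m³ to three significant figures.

The peak of an instantaneous 1D plume sits at x = vt; there the Gaussian factor is 1 and C_max = M/(n_e·A·√(4πDt)), where n_e·A is the pore area the mass is dissolved in.
√(4πDt) = √(4π × 0.24 × 10) = 5.492 m, so C_max = 18/(0.33 × 6.2 × 5.492) = 1.60 kg/m³.

1.60 kg/m³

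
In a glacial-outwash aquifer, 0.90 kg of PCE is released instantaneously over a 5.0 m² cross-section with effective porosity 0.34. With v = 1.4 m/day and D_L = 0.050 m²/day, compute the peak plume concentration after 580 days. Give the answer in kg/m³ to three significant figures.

0.0277 kg/m³

The peak of an instantaneous 1D plume sits at x = vt; there the Gaussian factor is 1 and C_max = M/(n_e·A·√(4πDt)), where n_e·A is the pore area the mass is dissolved in.
√(4πDt) = √(4π × 0.050 × 580) = 19.09 m, so C_max = 0.90/(0.34 × 5.0 × 19.09) = 0.0277 kg/m³.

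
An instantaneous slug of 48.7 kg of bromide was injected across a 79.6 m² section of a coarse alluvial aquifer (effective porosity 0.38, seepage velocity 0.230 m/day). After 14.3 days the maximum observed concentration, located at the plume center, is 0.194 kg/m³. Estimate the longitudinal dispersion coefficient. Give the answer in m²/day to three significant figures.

0.383 m²/day

At the plume center C_max = M/(n_e·A·√(4πDt)), so D = M²/(4πt·(n_e·A·C_max)²).
n_e·A·C_max = 0.38 × 79.6 × 0.194 = 5.868 kg/m.
D = 48.7²/(4π × 14.3 × 5.868²) = 0.383 m²/day.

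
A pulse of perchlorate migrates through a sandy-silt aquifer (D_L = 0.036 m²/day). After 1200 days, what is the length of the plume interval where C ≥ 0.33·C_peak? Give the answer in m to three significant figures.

The plume is Gaussian with σ = √(2Dt) = √(2 × 0.036 × 1200) = 9.295 m.
C/C_peak = exp(−Δx²/(2σ²)) = 0.33 ⇒ Δx = σ·√(−2 ln 0.33) = 9.295 × 1.489 = 13.84 m.
Width = 2Δx = 27.7 m.

27.7 m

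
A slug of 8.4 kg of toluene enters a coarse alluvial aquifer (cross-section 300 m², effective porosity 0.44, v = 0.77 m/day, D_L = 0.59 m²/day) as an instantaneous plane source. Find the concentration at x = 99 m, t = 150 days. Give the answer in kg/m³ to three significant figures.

For an instantaneous plane source, C(x,t) = M/(n_e·A·√(4πDt)) · exp(−(x−vt)²/(4Dt)), with n_e·A the pore (flow) area.
Plume center vt = 0.77 × 150 = 115.5 m, so the well at 99 m is 16.5 m upgradient of the peak.
√(4πDt) = 33.35 m, giving peak height M/(n_e·A·√(4πDt)) = 8.4/(0.44 × 300 × 33.35) = 0.001908 kg/m³.
(x−vt)²/(4Dt) = (-16.5)²/(4 × 0.59 × 150) = 0.7691; exp(−0.7691) = 0.4634.
C = 0.001908 × 0.4634 = 0.000884 kg/m³.

0.000884 kg/m³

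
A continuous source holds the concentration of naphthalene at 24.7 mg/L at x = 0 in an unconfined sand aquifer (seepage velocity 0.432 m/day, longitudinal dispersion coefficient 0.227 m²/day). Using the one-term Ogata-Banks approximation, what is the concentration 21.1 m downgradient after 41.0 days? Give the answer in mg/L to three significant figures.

5.34 mg/L

For a continuous step input, C/C₀ ≈ ½·erfc((x−vt)/(2√(Dt))).
vt = 0.432 × 41.0 = 17.712 m and 2√(Dt) = 2√(0.227 × 41.0) = 6.101 m.
Argument (x−vt)/(2√(Dt)) = (21.1 − 17.712)/6.101 = 0.5553; ½·erfc(0.5553) = 0.2161.
C = 24.7 × 0.2161 = 5.34 mg/L.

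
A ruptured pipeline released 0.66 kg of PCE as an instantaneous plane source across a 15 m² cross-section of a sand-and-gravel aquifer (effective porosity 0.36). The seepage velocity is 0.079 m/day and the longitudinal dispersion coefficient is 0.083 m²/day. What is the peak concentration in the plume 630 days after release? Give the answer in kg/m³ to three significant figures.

The peak of an instantaneous 1D plume sits at x = vt; there the Gaussian factor is 1 and C_max = M/(n_e·A·√(4πDt)), where n_e·A is the pore area the mass is dissolved in.
√(4πDt) = √(4π × 0.083 × 630) = 25.63 m, so C_max = 0.66/(0.36 × 15 × 25.63) = 0.00477 kg/m³.

0.00477 kg/m³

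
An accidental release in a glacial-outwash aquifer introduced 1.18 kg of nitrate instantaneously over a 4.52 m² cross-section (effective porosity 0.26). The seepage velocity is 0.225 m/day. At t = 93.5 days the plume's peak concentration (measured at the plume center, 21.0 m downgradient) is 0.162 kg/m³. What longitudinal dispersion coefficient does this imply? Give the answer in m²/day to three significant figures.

At the plume center C_max = M/(n_e·A·√(4πDt)), so D = M²/(4πt·(n_e·A·C_max)²).
n_e·A·C_max = 0.26 × 4.52 × 0.162 = 0.1904 kg/m.
D = 1.18²/(4π × 93.5 × 0.1904²) = 0.0327 m²/day.

0.0327 m²/day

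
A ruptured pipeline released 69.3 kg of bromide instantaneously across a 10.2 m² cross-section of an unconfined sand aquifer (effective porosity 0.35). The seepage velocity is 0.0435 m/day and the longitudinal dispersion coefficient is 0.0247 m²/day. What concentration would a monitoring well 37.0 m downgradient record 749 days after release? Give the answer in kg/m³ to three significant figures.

0.978 kg/m³

For an instantaneous plane source, C(x,t) = M/(n_e·A·√(4πDt)) · exp(−(x−vt)²/(4Dt)), with n_e·A the pore (flow) area.
Plume center vt = 0.0435 × 749 = 32.5815 m, so the well at 37.0 m is 4.4185 m downgradient of the peak.
√(4πDt) = 15.25 m, giving peak height M/(n_e·A·√(4πDt)) = 69.3/(0.35 × 10.2 × 15.25) = 1.273 kg/m³.
(x−vt)²/(4Dt) = (4.4185)²/(4 × 0.0247 × 749) = 0.2638; exp(−0.2638) = 0.7681.
C = 1.273 × 0.7681 = 0.978 kg/m³.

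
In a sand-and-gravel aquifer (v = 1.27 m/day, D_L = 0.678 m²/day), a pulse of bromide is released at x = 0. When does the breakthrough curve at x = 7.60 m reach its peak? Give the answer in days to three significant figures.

For the 1D instantaneous-source solution, setting ∂C/∂t = 0 at fixed x gives v²t² + 2Dt − x² = 0, so t = (√(D² + v²x²) − D)/v².
√(D² + v²x²) = √(0.678² + 1.27² × 7.60²) = 9.676; v² = 1.6129.
t = (9.676 − 0.678)/1.6129 = 5.58 days (vs. the pure-advection estimate x/v = 5.98 d).

5.58 days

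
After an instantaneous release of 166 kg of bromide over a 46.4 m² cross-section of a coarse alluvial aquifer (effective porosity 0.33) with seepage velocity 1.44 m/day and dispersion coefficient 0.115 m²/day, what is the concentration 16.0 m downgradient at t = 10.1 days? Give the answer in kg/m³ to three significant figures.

For an instantaneous plane source, C(x,t) = M/(n_e·A·√(4πDt)) · exp(−(x−vt)²/(4Dt)), with n_e·A the pore (flow) area.
Plume center vt = 1.44 × 10.1 = 14.544 m, so the well at 16.0 m is 1.456 m downgradient of the peak.
√(4πDt) = 3.820 m, giving peak height M/(n_e·A·√(4πDt)) = 166/(0.33 × 46.4 × 3.820) = 2.838 kg/m³.
(x−vt)²/(4Dt) = (1.456)²/(4 × 0.115 × 10.1) = 0.4563; exp(−0.4563) = 0.6336.
C = 2.838 × 0.6336 = 1.80 kg/m³.

1.80 kg/m³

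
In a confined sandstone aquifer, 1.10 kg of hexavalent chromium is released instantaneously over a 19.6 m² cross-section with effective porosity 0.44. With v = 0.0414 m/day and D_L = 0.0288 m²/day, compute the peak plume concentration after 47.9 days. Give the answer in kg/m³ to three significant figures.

0.0306 kg/m³

The peak of an instantaneous 1D plume sits at x = vt; there the Gaussian factor is 1 and C_max = M/(n_e·A·√(4πDt)), where n_e·A is the pore area the mass is dissolved in.
√(4πDt) = √(4π × 0.0288 × 47.9) = 4.164 m, so C_max = 1.10/(0.44 × 19.6 × 4.164) = 0.0306 kg/m³.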